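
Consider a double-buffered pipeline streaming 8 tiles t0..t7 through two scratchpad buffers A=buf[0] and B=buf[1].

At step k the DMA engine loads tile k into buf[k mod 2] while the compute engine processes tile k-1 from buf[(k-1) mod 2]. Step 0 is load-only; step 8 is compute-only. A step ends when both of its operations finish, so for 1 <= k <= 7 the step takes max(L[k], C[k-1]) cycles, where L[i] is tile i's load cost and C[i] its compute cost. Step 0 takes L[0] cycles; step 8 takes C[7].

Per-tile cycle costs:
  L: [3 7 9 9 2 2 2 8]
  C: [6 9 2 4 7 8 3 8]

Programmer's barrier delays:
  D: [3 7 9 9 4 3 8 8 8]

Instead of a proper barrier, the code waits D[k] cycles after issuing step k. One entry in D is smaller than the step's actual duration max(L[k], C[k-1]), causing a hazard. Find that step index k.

k=0 barrier L[0]=3→3c, D[0]=3 ok
k=1 barrier max(L[1]=7,C[0]=6)→7c, D[1]=7 ok
k=2 barrier max(L[2]=9,C[1]=9)→9c, D[2]=9 ok
k=3 barrier max(L[3]=9,C[2]=2)→9c, D[3]=9 ok
k=4 barrier max(L[4]=2,C[3]=4)→4c, D[4]=4 ok
k=5 barrier max(L[5]=2,C[4]=7)→7c, D[5]=3 SHORT
k=6 barrier max(L[6]=2,C[5]=8)→8c, D[6]=8 ok
k=7 barrier max(L[7]=8,C[6]=3)→8c, D[7]=8 ok
k=8 barrier C[7]=8→8c, D[8]=8 ok

hazard at step 5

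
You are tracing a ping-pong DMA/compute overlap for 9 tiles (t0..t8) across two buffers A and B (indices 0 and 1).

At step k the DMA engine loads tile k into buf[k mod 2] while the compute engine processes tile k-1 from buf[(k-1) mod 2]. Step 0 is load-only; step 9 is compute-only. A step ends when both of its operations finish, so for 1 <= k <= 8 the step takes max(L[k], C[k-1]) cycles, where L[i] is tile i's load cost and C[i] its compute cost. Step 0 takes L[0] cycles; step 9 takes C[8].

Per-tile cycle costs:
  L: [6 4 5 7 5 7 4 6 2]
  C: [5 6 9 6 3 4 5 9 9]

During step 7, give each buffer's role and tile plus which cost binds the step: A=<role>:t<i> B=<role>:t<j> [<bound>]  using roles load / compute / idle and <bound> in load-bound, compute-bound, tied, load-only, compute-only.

step 7: A=compute:t6 B=load:t7 [load-bound]

step 0: L[0]=6 → dur=6, Σ=6 | A=load:t0 B=idle [load-only]
step 1: L[1]=4 C[0]=5 → dur=5, Σ=11 | A=compute:t0 B=load:t1 [compute-bound]
step 2: L[2]=5 C[1]=6 → dur=6, Σ=17 | A=load:t2 B=compute:t1 [compute-bound]
step 3: L[3]=7 C[2]=9 → dur=9, Σ=26 | A=compute:t2 B=load:t3 [compute-bound]
step 4: L[4]=5 C[3]=6 → dur=6, Σ=32 | A=load:t4 B=compute:t3 [compute-bound]
step 5: L[5]=7 C[4]=3 → dur=7, Σ=39 | A=compute:t4 B=load:t5 [load-bound]
step 6: L[6]=4 C[5]=4 → dur=4, Σ=43 | A=load:t6 B=compute:t5 [tied]
step 7: L[7]=6 C[6]=5 → dur=6, Σ=49 | A=compute:t6 B=load:t7 [load-bound]
step 8: L[8]=2 C[7]=9 → dur=9, Σ=58 | A=load:t8 B=compute:t7 [compute-bound]
step 9: C[8]=9 → dur=9, Σ=67 | A=compute:t8 B=idle [compute-only]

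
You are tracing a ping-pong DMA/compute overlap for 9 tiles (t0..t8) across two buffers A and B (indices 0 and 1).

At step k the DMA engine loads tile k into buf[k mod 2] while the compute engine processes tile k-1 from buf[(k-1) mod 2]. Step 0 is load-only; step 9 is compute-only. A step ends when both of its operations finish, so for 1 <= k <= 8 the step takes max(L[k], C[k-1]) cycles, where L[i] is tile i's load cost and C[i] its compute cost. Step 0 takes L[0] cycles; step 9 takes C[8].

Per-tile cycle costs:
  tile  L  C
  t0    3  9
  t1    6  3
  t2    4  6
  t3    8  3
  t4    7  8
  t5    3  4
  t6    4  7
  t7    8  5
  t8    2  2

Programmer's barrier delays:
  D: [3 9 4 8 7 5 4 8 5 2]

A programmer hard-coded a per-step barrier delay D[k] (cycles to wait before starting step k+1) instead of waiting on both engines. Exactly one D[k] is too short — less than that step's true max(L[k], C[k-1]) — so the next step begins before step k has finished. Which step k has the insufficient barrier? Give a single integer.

hazard at step 5

[0] required=L[0]=3=3 vs D=3 ok
[1] required=max(L[1]=6,C[0]=9)=9 vs D=9 ok
[2] required=max(L[2]=4,C[1]=3)=4 vs D=4 ok
[3] required=max(L[3]=8,C[2]=6)=8 vs D=8 ok
[4] required=max(L[4]=7,C[3]=3)=7 vs D=7 ok
[5] required=max(L[5]=3,C[4]=8)=8 vs D=5 SHORT
[6] required=max(L[6]=4,C[5]=4)=4 vs D=4 ok
[7] required=max(L[7]=8,C[6]=7)=8 vs D=8 ok
[8] required=max(L[8]=2,C[7]=5)=5 vs D=5 ok
[9] required=C[8]=2=2 vs D=2 ok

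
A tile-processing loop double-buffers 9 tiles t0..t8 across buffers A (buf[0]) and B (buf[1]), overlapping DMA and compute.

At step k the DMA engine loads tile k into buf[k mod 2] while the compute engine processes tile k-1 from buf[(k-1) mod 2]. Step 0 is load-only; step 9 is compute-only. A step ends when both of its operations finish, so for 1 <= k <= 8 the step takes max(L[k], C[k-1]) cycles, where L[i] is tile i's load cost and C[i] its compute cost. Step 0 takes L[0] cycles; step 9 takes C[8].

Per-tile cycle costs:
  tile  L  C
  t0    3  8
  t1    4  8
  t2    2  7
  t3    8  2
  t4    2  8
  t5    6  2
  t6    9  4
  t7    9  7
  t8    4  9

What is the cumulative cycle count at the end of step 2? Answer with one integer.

[0] DMA t0→A (3c) ∥ CU idle ⇒ 3c, clock 3
[1] DMA t1→B (4c) ∥ CU A:t0 (8c) ⇒ 8c, clock 11
[2] DMA t2→A (2c) ∥ CU B:t1 (8c) ⇒ 8c, clock 19
[3] DMA t3→B (8c) ∥ CU A:t2 (7c) ⇒ 8c, clock 27
[4] DMA t4→A (2c) ∥ CU B:t3 (2c) ⇒ 2c, clock 29
[5] DMA t5→B (6c) ∥ CU A:t4 (8c) ⇒ 8c, clock 37
[6] DMA t6→A (9c) ∥ CU B:t5 (2c) ⇒ 9c, clock 46
[7] DMA t7→B (9c) ∥ CU A:t6 (4c) ⇒ 9c, clock 55
[8] DMA t8→A (4c) ∥ CU B:t7 (7c) ⇒ 7c, clock 62
[9] DMA idle ∥ CU A:t8 (9c) ⇒ 9c, clock 71

end_cycle[2] = 19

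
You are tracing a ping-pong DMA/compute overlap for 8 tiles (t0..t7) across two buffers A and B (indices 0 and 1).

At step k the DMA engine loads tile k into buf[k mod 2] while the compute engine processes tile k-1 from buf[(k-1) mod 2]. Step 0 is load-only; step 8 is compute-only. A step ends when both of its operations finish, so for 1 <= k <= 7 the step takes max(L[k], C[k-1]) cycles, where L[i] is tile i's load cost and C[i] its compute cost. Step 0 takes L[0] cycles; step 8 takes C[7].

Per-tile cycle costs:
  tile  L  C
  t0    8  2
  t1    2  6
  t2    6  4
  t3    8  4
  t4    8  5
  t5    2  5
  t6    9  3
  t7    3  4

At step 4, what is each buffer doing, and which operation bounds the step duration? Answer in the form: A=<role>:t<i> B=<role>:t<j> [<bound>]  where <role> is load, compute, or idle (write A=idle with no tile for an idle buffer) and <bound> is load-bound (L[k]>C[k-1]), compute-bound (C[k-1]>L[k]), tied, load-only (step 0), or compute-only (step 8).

[0] DMA t0→A (8c) ∥ CU idle ⇒ 8c, clock 8
[1] DMA t1→B (2c) ∥ CU A:t0 (2c) ⇒ 2c, clock 10
[2] DMA t2→A (6c) ∥ CU B:t1 (6c) ⇒ 6c, clock 16
[3] DMA t3→B (8c) ∥ CU A:t2 (4c) ⇒ 8c, clock 24
[4] DMA t4→A (8c) ∥ CU B:t3 (4c) ⇒ 8c, clock 32
[5] DMA t5→B (2c) ∥ CU A:t4 (5c) ⇒ 5c, clock 37
[6] DMA t6→A (9c) ∥ CU B:t5 (5c) ⇒ 9c, clock 46
[7] DMA t7→B (3c) ∥ CU A:t6 (3c) ⇒ 3c, clock 49
[8] DMA idle ∥ CU B:t7 (4c) ⇒ 4c, clock 53

step 4: A=load:t4 B=compute:t3 [load-bound]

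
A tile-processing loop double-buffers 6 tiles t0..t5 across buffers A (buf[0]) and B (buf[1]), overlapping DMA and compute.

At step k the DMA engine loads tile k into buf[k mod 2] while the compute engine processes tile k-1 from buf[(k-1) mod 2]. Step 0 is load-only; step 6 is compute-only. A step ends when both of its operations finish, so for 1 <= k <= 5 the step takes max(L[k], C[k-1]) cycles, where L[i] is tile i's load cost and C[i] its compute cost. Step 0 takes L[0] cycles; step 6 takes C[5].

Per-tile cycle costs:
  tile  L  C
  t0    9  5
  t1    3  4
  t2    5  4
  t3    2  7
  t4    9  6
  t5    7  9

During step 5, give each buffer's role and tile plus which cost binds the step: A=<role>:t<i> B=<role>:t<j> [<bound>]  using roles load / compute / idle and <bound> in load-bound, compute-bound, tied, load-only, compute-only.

step 0: L[0]=9 → dur=9, Σ=9 | A=load:t0 B=idle [load-only]
step 1: L[1]=3 C[0]=5 → dur=5, Σ=14 | A=compute:t0 B=load:t1 [compute-bound]
step 2: L[2]=5 C[1]=4 → dur=5, Σ=19 | A=load:t2 B=compute:t1 [load-bound]
step 3: L[3]=2 C[2]=4 → dur=4, Σ=23 | A=compute:t2 B=load:t3 [compute-bound]
step 4: L[4]=9 C[3]=7 → dur=9, Σ=32 | A=load:t4 B=compute:t3 [load-bound]
step 5: L[5]=7 C[4]=6 → dur=7, Σ=39 | A=compute:t4 B=load:t5 [load-bound]
step 6: C[5]=9 → dur=9, Σ=48 | A=idle B=compute:t5 [compute-only]

step 5: A=compute:t4 B=load:t5 [load-bound]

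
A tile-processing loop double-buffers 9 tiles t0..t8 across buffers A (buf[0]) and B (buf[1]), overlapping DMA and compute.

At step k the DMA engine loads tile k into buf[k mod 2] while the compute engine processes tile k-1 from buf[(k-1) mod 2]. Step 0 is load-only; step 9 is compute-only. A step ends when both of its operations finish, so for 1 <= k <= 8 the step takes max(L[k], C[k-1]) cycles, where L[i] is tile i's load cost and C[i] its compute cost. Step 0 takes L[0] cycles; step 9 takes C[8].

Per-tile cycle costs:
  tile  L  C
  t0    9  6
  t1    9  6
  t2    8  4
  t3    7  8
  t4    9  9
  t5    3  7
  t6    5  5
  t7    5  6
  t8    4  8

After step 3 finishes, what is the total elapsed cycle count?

end_cycle[3] = 33

[0] DMA t0→A (9c) ∥ CU idle ⇒ 9c, clock 9
[1] DMA t1→B (9c) ∥ CU A:t0 (6c) ⇒ 9c, clock 18
[2] DMA t2→A (8c) ∥ CU B:t1 (6c) ⇒ 8c, clock 26
[3] DMA t3→B (7c) ∥ CU A:t2 (4c) ⇒ 7c, clock 33
[4] DMA t4→A (9c) ∥ CU B:t3 (8c) ⇒ 9c, clock 42
[5] DMA t5→B (3c) ∥ CU A:t4 (9c) ⇒ 9c, clock 51
[6] DMA t6→A (5c) ∥ CU B:t5 (7c) ⇒ 7c, clock 58
[7] DMA t7→B (5c) ∥ CU A:t6 (5c) ⇒ 5c, clock 63
[8] DMA t8→A (4c) ∥ CU B:t7 (6c) ⇒ 6c, clock 69
[9] DMA idle ∥ CU A:t8 (8c) ⇒ 8c, clock 77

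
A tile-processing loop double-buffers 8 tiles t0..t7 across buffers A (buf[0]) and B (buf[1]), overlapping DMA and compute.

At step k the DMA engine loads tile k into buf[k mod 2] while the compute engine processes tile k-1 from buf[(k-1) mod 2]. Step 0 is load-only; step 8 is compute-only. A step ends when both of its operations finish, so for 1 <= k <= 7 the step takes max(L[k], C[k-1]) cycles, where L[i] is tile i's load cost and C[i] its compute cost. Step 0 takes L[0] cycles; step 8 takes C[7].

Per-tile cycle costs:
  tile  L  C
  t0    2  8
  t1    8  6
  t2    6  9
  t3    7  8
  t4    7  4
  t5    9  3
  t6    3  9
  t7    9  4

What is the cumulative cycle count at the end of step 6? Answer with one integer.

[0] DMA t0→A (2c) ∥ CU idle ⇒ 2c, clock 2
[1] DMA t1→B (8c) ∥ CU A:t0 (8c) ⇒ 8c, clock 10
[2] DMA t2→A (6c) ∥ CU B:t1 (6c) ⇒ 6c, clock 16
[3] DMA t3→B (7c) ∥ CU A:t2 (9c) ⇒ 9c, clock 25
[4] DMA t4→A (7c) ∥ CU B:t3 (8c) ⇒ 8c, clock 33
[5] DMA t5→B (9c) ∥ CU A:t4 (4c) ⇒ 9c, clock 42
[6] DMA t6→A (3c) ∥ CU B:t5 (3c) ⇒ 3c, clock 45
[7] DMA t7→B (9c) ∥ CU A:t6 (9c) ⇒ 9c, clock 54
[8] DMA idle ∥ CU B:t7 (4c) ⇒ 4c, clock 58

end_cycle[6] = 45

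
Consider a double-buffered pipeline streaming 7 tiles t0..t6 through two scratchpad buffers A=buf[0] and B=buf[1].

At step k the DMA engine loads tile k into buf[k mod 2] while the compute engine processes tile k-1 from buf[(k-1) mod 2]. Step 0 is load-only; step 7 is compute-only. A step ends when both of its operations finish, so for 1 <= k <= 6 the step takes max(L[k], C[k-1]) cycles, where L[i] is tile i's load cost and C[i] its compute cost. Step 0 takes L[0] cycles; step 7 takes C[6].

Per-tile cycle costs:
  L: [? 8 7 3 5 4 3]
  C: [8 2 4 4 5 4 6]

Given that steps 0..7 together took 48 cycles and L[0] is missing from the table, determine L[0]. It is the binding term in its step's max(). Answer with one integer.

step 0 | dur = L[0]=? = L[0]  (unknown; binding)
step 1 | dur = max(L[1]=8, C[0]=8) = 8
step 2 | dur = max(L[2]=7, C[1]=2) = 7
step 3 | dur = max(L[3]=3, C[2]=4) = 4
step 4 | dur = max(L[4]=5, C[3]=4) = 5
step 5 | dur = max(L[5]=4, C[4]=5) = 5
step 6 | dur = max(L[6]=3, C[5]=4) = 4
step 7 | dur = C[6]=6 = 6
sum of known step durations = 39
dur[0] = total - known = 48 - 39 = 9
L[0] is the binding max in step 0, so L[0] = dur[0] = 9

L[0] = 9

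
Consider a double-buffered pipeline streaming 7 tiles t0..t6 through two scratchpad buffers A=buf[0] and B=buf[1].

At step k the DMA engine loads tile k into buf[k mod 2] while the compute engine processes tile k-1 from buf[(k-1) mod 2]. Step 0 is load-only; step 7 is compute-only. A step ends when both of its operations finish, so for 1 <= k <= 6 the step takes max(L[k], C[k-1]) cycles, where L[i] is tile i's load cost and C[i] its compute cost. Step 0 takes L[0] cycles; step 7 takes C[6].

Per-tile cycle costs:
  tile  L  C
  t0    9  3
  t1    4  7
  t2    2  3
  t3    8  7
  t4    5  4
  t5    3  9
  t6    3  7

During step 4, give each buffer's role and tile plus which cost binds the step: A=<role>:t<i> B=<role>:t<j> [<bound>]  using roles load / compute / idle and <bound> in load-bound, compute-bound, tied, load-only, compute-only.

step 4: A=load:t4 B=compute:t3 [compute-bound]

step 0: L[0]=9 → dur=9, Σ=9 | A=load:t0 B=idle [load-only]
step 1: L[1]=4 C[0]=3 → dur=4, Σ=13 | A=compute:t0 B=load:t1 [load-bound]
step 2: L[2]=2 C[1]=7 → dur=7, Σ=20 | A=load:t2 B=compute:t1 [compute-bound]
step 3: L[3]=8 C[2]=3 → dur=8, Σ=28 | A=compute:t2 B=load:t3 [load-bound]
step 4: L[4]=5 C[3]=7 → dur=7, Σ=35 | A=load:t4 B=compute:t3 [compute-bound]
step 5: L[5]=3 C[4]=4 → dur=4, Σ=39 | A=compute:t4 B=load:t5 [compute-bound]
step 6: L[6]=3 C[5]=9 → dur=9, Σ=48 | A=load:t6 B=compute:t5 [compute-bound]
step 7: C[6]=7 → dur=7, Σ=55 | A=compute:t6 B=idle [compute-only]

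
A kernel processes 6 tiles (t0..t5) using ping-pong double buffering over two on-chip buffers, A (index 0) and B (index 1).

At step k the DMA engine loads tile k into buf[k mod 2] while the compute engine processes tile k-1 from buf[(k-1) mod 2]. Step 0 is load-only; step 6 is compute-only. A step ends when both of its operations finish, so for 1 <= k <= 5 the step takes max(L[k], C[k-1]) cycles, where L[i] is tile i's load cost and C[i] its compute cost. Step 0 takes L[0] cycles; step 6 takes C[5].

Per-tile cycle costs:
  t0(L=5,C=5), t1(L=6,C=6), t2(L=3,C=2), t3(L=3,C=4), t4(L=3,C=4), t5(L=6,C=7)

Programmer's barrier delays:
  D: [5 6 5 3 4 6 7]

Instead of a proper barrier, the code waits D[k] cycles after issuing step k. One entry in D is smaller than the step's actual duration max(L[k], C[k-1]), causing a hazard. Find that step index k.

k=0 barrier L[0]=5→5c, D[0]=5 ok
k=1 barrier max(L[1]=6,C[0]=5)→6c, D[1]=6 ok
k=2 barrier max(L[2]=3,C[1]=6)→6c, D[2]=5 SHORT
k=3 barrier max(L[3]=3,C[2]=2)→3c, D[3]=3 ok
k=4 barrier max(L[4]=3,C[3]=4)→4c, D[4]=4 ok
k=5 barrier max(L[5]=6,C[4]=4)→6c, D[5]=6 ok
k=6 barrier C[5]=7→7c, D[6]=7 ok

hazard at step 2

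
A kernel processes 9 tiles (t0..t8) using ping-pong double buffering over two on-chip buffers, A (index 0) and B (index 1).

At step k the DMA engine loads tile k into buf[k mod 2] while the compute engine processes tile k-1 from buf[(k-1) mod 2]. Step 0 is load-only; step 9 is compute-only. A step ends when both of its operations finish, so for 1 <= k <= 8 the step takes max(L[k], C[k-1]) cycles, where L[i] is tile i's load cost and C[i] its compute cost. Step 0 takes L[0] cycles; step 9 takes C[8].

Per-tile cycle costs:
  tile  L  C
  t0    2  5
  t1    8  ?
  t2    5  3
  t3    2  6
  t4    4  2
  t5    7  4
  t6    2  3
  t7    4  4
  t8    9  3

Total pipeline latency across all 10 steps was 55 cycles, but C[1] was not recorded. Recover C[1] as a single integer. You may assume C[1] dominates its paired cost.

C[1] = 9

step 0 → dur = L[0]=2 = 2
step 1 → dur = max(L[1]=8, C[0]=5) = 8
step 2 → dur = max(L[2]=5, C[1]=?) = C[1]  (unknown; binding)
step 3 → dur = max(L[3]=2, C[2]=3) = 3
step 4 → dur = max(L[4]=4, C[3]=6) = 6
step 5 → dur = max(L[5]=7, C[4]=2) = 7
step 6 → dur = max(L[6]=2, C[5]=4) = 4
step 7 → dur = max(L[7]=4, C[6]=3) = 4
step 8 → dur = max(L[8]=9, C[7]=4) = 9
step 9 → dur = C[8]=3 = 3
sum of known step durations = 46
dur[2] = total - known = 55 - 46 = 9
C[1] is the binding max in step 2, so C[1] = dur[2] = 9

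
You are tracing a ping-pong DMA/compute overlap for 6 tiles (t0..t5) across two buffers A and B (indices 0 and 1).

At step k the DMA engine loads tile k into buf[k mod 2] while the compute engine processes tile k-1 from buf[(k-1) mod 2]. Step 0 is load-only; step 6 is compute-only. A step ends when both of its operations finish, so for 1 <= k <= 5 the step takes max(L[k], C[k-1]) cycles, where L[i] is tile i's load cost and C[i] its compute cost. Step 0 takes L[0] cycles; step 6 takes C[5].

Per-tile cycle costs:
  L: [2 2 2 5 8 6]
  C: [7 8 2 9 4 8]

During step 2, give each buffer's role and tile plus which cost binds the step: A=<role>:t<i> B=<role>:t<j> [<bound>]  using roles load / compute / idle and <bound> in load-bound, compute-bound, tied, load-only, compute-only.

step 2: A=load:t2 B=compute:t1 [compute-bound]

  0. 2=2c; end=2; A:t0 B:-
  1. max(2,7)=7c; end=9; A:t0 B:t1
  2. max(2,8)=8c; end=17; A:t2 B:t1
  3. max(5,2)=5c; end=22; A:t2 B:t3
  4. max(8,9)=9c; end=31; A:t4 B:t3
  5. max(6,4)=6c; end=37; A:t4 B:t5
  6. 8=8c; end=45; A:t4 B:t5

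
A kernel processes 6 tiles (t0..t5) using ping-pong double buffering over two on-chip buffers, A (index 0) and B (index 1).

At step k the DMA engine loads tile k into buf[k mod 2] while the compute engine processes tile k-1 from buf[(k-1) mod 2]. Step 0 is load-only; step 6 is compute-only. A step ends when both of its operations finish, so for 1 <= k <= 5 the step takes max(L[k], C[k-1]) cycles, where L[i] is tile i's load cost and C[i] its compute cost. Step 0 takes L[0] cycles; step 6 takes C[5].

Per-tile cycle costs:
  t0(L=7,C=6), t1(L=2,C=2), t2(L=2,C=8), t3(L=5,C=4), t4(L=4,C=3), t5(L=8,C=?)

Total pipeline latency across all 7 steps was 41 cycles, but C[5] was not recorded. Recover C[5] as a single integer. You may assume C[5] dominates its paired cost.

step 0 | dur = L[0]=7 = 7
step 1 | dur = max(L[1]=2, C[0]=6) = 6
step 2 | dur = max(L[2]=2, C[1]=2) = 2
step 3 | dur = max(L[3]=5, C[2]=8) = 8
step 4 | dur = max(L[4]=4, C[3]=4) = 4
step 5 | dur = max(L[5]=8, C[4]=3) = 8
step 6 | dur = C[5]=? = C[5]  (unknown; binding)
sum of known step durations = 35
dur[6] = total - known = 41 - 35 = 6
C[5] is the binding max in step 6, so C[5] = dur[6] = 6

C[5] = 6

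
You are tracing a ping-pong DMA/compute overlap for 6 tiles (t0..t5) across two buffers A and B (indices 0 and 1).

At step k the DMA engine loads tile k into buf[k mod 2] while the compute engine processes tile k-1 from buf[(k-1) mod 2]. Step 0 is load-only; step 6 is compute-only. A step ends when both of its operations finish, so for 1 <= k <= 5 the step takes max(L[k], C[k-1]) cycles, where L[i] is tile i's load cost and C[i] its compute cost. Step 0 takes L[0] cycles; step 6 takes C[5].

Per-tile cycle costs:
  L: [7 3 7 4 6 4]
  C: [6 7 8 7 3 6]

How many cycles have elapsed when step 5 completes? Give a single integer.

[0] DMA t0→A (7c) ∥ CU idle ⇒ 7c, clock 7
[1] DMA t1→B (3c) ∥ CU A:t0 (6c) ⇒ 6c, clock 13
[2] DMA t2→A (7c) ∥ CU B:t1 (7c) ⇒ 7c, clock 20
[3] DMA t3→B (4c) ∥ CU A:t2 (8c) ⇒ 8c, clock 28
[4] DMA t4→A (6c) ∥ CU B:t3 (7c) ⇒ 7c, clock 35
[5] DMA t5→B (4c) ∥ CU A:t4 (3c) ⇒ 4c, clock 39
[6] DMA idle ∥ CU B:t5 (6c) ⇒ 6c, clock 45

end_cycle[5] = 39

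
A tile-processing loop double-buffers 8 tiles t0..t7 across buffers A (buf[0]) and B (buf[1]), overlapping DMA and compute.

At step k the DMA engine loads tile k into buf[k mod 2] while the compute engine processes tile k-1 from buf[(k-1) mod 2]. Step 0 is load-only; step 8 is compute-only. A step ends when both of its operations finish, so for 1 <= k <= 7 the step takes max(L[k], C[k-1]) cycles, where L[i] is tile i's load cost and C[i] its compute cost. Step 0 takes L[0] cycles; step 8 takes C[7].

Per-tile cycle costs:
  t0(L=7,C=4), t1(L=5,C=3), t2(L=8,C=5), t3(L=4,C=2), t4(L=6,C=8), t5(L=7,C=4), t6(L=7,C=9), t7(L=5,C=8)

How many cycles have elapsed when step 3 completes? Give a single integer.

end_cycle[3] = 25

step 0: L[0]=7 → dur=7, Σ=7 | A=load:t0 B=idle [load-only]
step 1: L[1]=5 C[0]=4 → dur=5, Σ=12 | A=compute:t0 B=load:t1 [load-bound]
step 2: L[2]=8 C[1]=3 → dur=8, Σ=20 | A=load:t2 B=compute:t1 [load-bound]
step 3: L[3]=4 C[2]=5 → dur=5, Σ=25 | A=compute:t2 B=load:t3 [compute-bound]
step 4: L[4]=6 C[3]=2 → dur=6, Σ=31 | A=load:t4 B=compute:t3 [load-bound]
step 5: L[5]=7 C[4]=8 → dur=8, Σ=39 | A=compute:t4 B=load:t5 [compute-bound]
step 6: L[6]=7 C[5]=4 → dur=7, Σ=46 | A=load:t6 B=compute:t5 [load-bound]
step 7: L[7]=5 C[6]=9 → dur=9, Σ=55 | A=compute:t6 B=load:t7 [compute-bound]
step 8: C[7]=8 → dur=8, Σ=63 | A=idle B=compute:t7 [compute-only]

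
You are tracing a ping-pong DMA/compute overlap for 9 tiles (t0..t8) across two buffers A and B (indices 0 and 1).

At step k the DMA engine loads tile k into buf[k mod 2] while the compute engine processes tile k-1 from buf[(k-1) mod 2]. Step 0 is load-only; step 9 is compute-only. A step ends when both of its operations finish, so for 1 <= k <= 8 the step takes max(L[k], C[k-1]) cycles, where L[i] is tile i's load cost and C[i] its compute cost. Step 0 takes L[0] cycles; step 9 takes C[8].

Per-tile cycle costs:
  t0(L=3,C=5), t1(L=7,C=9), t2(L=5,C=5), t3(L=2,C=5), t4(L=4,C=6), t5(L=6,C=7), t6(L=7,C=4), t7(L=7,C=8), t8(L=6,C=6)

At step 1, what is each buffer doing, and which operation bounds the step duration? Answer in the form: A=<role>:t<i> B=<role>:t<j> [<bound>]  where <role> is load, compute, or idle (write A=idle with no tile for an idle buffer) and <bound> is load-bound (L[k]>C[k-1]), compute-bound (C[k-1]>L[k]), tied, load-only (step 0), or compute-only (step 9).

step 1: A=compute:t0 B=load:t1 [load-bound]

step 0: L[0]=3 → dur=3, Σ=3 | A=load:t0 B=idle [load-only]
step 1: L[1]=7 C[0]=5 → dur=7, Σ=10 | A=compute:t0 B=load:t1 [load-bound]
step 2: L[2]=5 C[1]=9 → dur=9, Σ=19 | A=load:t2 B=compute:t1 [compute-bound]
step 3: L[3]=2 C[2]=5 → dur=5, Σ=24 | A=compute:t2 B=load:t3 [compute-bound]
step 4: L[4]=4 C[3]=5 → dur=5, Σ=29 | A=load:t4 B=compute:t3 [compute-bound]
step 5: L[5]=6 C[4]=6 → dur=6, Σ=35 | A=compute:t4 B=load:t5 [tied]
step 6: L[6]=7 C[5]=7 → dur=7, Σ=42 | A=load:t6 B=compute:t5 [tied]
step 7: L[7]=7 C[6]=4 → dur=7, Σ=49 | A=compute:t6 B=load:t7 [load-bound]
step 8: L[8]=6 C[7]=8 → dur=8, Σ=57 | A=load:t8 B=compute:t7 [compute-bound]
step 9: C[8]=6 → dur=6, Σ=63 | A=compute:t8 B=idle [compute-only]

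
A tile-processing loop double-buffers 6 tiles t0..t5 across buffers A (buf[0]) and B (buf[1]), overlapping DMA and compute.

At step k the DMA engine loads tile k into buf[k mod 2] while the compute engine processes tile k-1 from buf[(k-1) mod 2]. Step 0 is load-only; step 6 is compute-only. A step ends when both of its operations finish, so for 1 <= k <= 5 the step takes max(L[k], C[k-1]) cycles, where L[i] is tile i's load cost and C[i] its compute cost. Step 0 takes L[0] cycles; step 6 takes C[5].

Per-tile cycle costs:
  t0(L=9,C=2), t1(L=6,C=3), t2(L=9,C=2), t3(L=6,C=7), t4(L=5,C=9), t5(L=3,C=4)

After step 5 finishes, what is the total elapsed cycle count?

end_cycle[5] = 46

step 0: L[0]=9 → dur=9, Σ=9 | A=load:t0 B=idle [load-only]
step 1: L[1]=6 C[0]=2 → dur=6, Σ=15 | A=compute:t0 B=load:t1 [load-bound]
step 2: L[2]=9 C[1]=3 → dur=9, Σ=24 | A=load:t2 B=compute:t1 [load-bound]
step 3: L[3]=6 C[2]=2 → dur=6, Σ=30 | A=compute:t2 B=load:t3 [load-bound]
step 4: L[4]=5 C[3]=7 → dur=7, Σ=37 | A=load:t4 B=compute:t3 [compute-bound]
step 5: L[5]=3 C[4]=9 → dur=9, Σ=46 | A=compute:t4 B=load:t5 [compute-bound]
step 6: C[5]=4 → dur=4, Σ=50 | A=idle B=compute:t5 [compute-only]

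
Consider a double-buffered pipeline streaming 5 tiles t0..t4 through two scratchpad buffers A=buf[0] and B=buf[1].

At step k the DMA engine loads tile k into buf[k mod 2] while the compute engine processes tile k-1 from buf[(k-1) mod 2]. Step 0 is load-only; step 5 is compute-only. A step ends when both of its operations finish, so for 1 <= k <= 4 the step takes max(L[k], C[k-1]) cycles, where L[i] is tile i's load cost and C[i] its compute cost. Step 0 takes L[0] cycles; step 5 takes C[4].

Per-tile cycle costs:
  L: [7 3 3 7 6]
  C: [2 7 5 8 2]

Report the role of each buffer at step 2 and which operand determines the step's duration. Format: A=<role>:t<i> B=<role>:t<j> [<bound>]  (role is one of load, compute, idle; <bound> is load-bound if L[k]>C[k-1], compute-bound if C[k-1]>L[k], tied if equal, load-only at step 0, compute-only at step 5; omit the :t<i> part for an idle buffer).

step 2: A=load:t2 B=compute:t1 [compute-bound]

k=0 load=t0/7c comp=- wait=7 total=7
k=1 load=t1/3c comp=t0/2c wait=3 total=10
k=2 load=t2/3c comp=t1/7c wait=7 total=17
k=3 load=t3/7c comp=t2/5c wait=7 total=24
k=4 load=t4/6c comp=t3/8c wait=8 total=32
k=5 load=- comp=t4/2c wait=2 total=34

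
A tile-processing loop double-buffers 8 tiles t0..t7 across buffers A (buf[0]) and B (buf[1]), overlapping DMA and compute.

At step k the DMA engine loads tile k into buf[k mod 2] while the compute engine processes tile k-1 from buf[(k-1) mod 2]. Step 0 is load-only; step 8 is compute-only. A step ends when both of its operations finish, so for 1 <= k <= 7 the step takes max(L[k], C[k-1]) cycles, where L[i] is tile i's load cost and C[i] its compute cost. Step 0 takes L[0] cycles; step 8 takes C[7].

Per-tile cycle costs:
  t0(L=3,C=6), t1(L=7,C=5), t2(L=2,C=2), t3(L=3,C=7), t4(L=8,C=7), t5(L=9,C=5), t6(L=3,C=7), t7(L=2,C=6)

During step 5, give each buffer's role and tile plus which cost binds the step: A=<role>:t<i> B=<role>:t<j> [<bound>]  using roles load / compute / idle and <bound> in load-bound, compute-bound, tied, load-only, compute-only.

step 5: A=compute:t4 B=load:t5 [load-bound]

k=0 load=t0/3c comp=- wait=3 total=3
k=1 load=t1/7c comp=t0/6c wait=7 total=10
k=2 load=t2/2c comp=t1/5c wait=5 total=15
k=3 load=t3/3c comp=t2/2c wait=3 total=18
k=4 load=t4/8c comp=t3/7c wait=8 total=26
k=5 load=t5/9c comp=t4/7c wait=9 total=35
k=6 load=t6/3c comp=t5/5c wait=5 total=40
k=7 load=t7/2c comp=t6/7c wait=7 total=47
k=8 load=- comp=t7/6c wait=6 total=53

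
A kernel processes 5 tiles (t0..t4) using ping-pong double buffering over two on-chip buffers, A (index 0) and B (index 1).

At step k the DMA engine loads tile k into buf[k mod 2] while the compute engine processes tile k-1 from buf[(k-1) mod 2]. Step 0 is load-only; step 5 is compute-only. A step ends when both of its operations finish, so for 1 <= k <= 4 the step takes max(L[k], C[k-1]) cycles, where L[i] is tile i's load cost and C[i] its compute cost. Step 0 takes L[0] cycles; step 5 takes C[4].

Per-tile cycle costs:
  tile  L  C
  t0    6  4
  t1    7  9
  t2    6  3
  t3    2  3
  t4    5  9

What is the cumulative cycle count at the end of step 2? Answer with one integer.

end_cycle[2] = 22

[0] DMA t0→A (6c) ∥ CU idle ⇒ 6c, clock 6
[1] DMA t1→B (7c) ∥ CU A:t0 (4c) ⇒ 7c, clock 13
[2] DMA t2→A (6c) ∥ CU B:t1 (9c) ⇒ 9c, clock 22
[3] DMA t3→B (2c) ∥ CU A:t2 (3c) ⇒ 3c, clock 25
[4] DMA t4→A (5c) ∥ CU B:t3 (3c) ⇒ 5c, clock 30
[5] DMA idle ∥ CU A:t4 (9c) ⇒ 9c, clock 39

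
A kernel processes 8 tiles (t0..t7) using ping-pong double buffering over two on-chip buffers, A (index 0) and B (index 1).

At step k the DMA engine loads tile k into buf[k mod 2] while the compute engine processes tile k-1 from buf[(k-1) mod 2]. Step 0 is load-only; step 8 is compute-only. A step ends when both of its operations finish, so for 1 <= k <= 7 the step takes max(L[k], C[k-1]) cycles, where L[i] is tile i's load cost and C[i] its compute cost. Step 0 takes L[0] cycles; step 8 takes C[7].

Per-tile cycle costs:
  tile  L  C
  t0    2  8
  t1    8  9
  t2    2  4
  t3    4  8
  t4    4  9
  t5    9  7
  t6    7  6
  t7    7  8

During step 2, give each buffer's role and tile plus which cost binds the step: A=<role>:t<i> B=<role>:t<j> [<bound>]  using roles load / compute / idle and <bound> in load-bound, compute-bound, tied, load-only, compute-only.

step 0: L[0]=2 → dur=2, Σ=2 | A=load:t0 B=idle [load-only]
step 1: L[1]=8 C[0]=8 → dur=8, Σ=10 | A=compute:t0 B=load:t1 [tied]
step 2: L[2]=2 C[1]=9 → dur=9, Σ=19 | A=load:t2 B=compute:t1 [compute-bound]
step 3: L[3]=4 C[2]=4 → dur=4, Σ=23 | A=compute:t2 B=load:t3 [tied]
step 4: L[4]=4 C[3]=8 → dur=8, Σ=31 | A=load:t4 B=compute:t3 [compute-bound]
step 5: L[5]=9 C[4]=9 → dur=9, Σ=40 | A=compute:t4 B=load:t5 [tied]
step 6: L[6]=7 C[5]=7 → dur=7, Σ=47 | A=load:t6 B=compute:t5 [tied]
step 7: L[7]=7 C[6]=6 → dur=7, Σ=54 | A=compute:t6 B=load:t7 [load-bound]
step 8: C[7]=8 → dur=8, Σ=62 | A=idle B=compute:t7 [compute-only]

step 2: A=load:t2 B=compute:t1 [compute-bound]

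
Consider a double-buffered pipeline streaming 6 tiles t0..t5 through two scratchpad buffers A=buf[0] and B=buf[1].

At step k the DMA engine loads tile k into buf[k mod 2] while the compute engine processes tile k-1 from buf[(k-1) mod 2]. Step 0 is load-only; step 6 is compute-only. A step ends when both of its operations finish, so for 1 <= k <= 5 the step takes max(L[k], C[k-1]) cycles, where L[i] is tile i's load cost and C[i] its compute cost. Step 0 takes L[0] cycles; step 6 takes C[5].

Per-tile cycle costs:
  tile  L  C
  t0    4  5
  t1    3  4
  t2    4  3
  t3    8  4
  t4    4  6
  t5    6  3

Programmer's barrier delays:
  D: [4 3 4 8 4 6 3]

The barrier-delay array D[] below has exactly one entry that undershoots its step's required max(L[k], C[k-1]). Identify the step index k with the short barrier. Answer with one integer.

hazard at step 1

k=0 barrier L[0]=4→4c, D[0]=4 ok
k=1 barrier max(L[1]=3,C[0]=5)→5c, D[1]=3 SHORT
k=2 barrier max(L[2]=4,C[1]=4)→4c, D[2]=4 ok
k=3 barrier max(L[3]=8,C[2]=3)→8c, D[3]=8 ok
k=4 barrier max(L[4]=4,C[3]=4)→4c, D[4]=4 ok
k=5 barrier max(L[5]=6,C[4]=6)→6c, D[5]=6 ok
k=6 barrier C[5]=3→3c, D[6]=3 ok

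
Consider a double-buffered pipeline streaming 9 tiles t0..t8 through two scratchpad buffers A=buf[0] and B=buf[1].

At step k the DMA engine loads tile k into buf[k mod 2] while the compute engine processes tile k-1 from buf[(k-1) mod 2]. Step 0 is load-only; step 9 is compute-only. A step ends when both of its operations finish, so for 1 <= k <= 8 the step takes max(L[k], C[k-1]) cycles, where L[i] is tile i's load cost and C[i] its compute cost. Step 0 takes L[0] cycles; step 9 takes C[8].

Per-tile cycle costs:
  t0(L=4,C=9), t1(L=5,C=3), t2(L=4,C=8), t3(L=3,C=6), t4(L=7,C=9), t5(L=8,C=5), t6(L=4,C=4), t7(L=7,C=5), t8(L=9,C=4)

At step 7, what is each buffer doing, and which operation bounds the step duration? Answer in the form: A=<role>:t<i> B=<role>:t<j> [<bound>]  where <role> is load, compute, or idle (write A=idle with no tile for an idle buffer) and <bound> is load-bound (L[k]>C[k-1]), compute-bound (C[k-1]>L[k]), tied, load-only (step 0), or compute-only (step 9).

step 7: A=compute:t6 B=load:t7 [load-bound]

k=0 load=t0/4c comp=- wait=4 total=4
k=1 load=t1/5c comp=t0/9c wait=9 total=13
k=2 load=t2/4c comp=t1/3c wait=4 total=17
k=3 load=t3/3c comp=t2/8c wait=8 total=25
k=4 load=t4/7c comp=t3/6c wait=7 total=32
k=5 load=t5/8c comp=t4/9c wait=9 total=41
k=6 load=t6/4c comp=t5/5c wait=5 total=46
k=7 load=t7/7c comp=t6/4c wait=7 total=53
k=8 load=t8/9c comp=t7/5c wait=9 total=62
k=9 load=- comp=t8/4c wait=4 total=66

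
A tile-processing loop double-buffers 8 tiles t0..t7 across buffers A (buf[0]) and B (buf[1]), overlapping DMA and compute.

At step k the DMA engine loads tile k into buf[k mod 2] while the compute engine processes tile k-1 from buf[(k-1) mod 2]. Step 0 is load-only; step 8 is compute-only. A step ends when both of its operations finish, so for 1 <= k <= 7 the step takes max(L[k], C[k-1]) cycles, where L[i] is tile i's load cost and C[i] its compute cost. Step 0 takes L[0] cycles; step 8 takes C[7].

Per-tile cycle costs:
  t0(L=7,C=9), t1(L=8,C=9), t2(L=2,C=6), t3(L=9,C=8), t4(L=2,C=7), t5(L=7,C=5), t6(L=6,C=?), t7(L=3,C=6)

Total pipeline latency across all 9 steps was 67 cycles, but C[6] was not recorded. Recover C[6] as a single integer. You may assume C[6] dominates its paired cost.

C[6] = 6

step 0: dur = L[0]=7 = 7
step 1: dur = max(L[1]=8, C[0]=9) = 9
step 2: dur = max(L[2]=2, C[1]=9) = 9
step 3: dur = max(L[3]=9, C[2]=6) = 9
step 4: dur = max(L[4]=2, C[3]=8) = 8
step 5: dur = max(L[5]=7, C[4]=7) = 7
step 6: dur = max(L[6]=6, C[5]=5) = 6
step 7: dur = max(L[7]=3, C[6]=?) = C[6]  (unknown; binding)
step 8: dur = C[7]=6 = 6
sum of known step durations = 61
dur[7] = total - known = 67 - 61 = 6
C[6] is the binding max in step 7, so C[6] = dur[7] = 6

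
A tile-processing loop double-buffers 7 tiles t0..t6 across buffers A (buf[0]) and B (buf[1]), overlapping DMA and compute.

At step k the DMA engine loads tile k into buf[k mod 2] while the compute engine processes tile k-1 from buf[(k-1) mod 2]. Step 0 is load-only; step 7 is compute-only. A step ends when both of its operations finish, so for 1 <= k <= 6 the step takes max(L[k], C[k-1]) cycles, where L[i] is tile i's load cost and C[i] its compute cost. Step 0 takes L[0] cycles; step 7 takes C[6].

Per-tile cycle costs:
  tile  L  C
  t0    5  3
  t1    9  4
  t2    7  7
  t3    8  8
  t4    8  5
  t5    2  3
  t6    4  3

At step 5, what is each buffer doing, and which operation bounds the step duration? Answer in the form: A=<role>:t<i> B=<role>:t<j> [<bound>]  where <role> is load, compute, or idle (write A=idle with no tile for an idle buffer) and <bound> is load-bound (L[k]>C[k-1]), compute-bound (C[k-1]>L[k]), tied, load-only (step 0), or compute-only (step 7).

  0. 5=5c; end=5; A:t0 B:-
  1. max(9,3)=9c; end=14; A:t0 B:t1
  2. max(7,4)=7c; end=21; A:t2 B:t1
  3. max(8,7)=8c; end=29; A:t2 B:t3
  4. max(8,8)=8c; end=37; A:t4 B:t3
  5. max(2,5)=5c; end=42; A:t4 B:t5
  6. max(4,3)=4c; end=46; A:t6 B:t5
  7. 3=3c; end=49; A:t6 B:t5

step 5: A=compute:t4 B=load:t5 [compute-bound]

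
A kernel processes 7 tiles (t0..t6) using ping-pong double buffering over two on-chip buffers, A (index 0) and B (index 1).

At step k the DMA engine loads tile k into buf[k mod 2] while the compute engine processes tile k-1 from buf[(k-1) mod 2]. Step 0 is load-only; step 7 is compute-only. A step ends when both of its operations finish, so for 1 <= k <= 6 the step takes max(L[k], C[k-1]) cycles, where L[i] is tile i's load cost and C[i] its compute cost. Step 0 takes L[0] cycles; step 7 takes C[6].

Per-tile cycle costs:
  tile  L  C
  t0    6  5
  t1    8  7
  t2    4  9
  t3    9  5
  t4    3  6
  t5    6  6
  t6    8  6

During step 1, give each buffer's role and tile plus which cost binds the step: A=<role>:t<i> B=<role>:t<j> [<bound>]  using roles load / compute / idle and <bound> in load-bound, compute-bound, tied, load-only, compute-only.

step 1: A=compute:t0 B=load:t1 [load-bound]

  0. 6=6c; end=6; A:t0 B:-
  1. max(8,5)=8c; end=14; A:t0 B:t1
  2. max(4,7)=7c; end=21; A:t2 B:t1
  3. max(9,9)=9c; end=30; A:t2 B:t3
  4. max(3,5)=5c; end=35; A:t4 B:t3
  5. max(6,6)=6c; end=41; A:t4 B:t5
  6. max(8,6)=8c; end=49; A:t6 B:t5
  7. 6=6c; end=55; A:t6 B:t5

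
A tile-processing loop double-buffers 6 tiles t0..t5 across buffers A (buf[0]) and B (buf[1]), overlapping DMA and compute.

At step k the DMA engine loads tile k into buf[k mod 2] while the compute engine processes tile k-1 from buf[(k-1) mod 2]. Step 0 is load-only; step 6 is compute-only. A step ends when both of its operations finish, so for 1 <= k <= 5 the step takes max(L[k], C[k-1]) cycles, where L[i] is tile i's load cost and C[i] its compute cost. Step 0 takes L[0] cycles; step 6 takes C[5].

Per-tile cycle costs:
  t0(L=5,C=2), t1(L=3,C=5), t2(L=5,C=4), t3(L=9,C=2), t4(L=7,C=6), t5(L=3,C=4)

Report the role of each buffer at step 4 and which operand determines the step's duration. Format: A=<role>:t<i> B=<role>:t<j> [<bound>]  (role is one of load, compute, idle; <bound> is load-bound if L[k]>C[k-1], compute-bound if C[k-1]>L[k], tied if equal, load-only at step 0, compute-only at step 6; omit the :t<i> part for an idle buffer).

  0. 5=5c; end=5; A:t0 B:-
  1. max(3,2)=3c; end=8; A:t0 B:t1
  2. max(5,5)=5c; end=13; A:t2 B:t1
  3. max(9,4)=9c; end=22; A:t2 B:t3
  4. max(7,2)=7c; end=29; A:t4 B:t3
  5. max(3,6)=6c; end=35; A:t4 B:t5
  6. 4=4c; end=39; A:t4 B:t5

step 4: A=load:t4 B=compute:t3 [load-bound]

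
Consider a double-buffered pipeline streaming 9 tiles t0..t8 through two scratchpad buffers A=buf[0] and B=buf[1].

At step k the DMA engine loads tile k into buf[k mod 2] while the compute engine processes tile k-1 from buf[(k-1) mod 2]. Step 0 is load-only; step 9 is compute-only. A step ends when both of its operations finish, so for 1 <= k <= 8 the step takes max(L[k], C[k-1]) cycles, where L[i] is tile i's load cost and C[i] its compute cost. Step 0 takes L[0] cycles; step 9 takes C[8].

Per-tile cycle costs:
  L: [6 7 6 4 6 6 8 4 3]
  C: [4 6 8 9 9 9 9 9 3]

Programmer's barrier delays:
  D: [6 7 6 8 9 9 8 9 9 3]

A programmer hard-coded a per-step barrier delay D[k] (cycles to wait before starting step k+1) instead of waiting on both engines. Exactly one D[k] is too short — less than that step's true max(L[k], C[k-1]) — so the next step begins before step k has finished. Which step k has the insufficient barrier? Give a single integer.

step 0: need L[0]=6 = 6; D[0]=6 ok
step 1: need max(L[1]=7,C[0]=4) = 7; D[1]=7 ok
step 2: need max(L[2]=6,C[1]=6) = 6; D[2]=6 ok
step 3: need max(L[3]=4,C[2]=8) = 8; D[3]=8 ok
step 4: need max(L[4]=6,C[3]=9) = 9; D[4]=9 ok
step 5: need max(L[5]=6,C[4]=9) = 9; D[5]=9 ok
step 6: need max(L[6]=8,C[5]=9) = 9; D[6]=8 SHORT
step 7: need max(L[7]=4,C[6]=9) = 9; D[7]=9 ok
step 8: need max(L[8]=3,C[7]=9) = 9; D[8]=9 ok
step 9: need C[8]=3 = 3; D[9]=3 ok

hazard at step 6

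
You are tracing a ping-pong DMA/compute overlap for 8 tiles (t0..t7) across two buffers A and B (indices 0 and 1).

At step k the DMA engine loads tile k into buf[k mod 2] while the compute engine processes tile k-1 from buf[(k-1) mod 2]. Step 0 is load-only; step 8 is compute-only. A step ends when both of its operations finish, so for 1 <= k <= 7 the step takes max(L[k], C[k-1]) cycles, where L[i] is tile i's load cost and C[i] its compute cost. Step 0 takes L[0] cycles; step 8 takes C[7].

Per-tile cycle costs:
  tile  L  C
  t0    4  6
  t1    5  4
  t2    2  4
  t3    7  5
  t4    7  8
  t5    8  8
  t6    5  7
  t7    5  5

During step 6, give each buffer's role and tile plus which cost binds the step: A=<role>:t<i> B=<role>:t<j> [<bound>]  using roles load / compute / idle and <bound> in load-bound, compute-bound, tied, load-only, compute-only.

step 6: A=load:t6 B=compute:t5 [compute-bound]

[0] DMA t0→A (4c) ∥ CU idle ⇒ 4c, clock 4
[1] DMA t1→B (5c) ∥ CU A:t0 (6c) ⇒ 6c, clock 10
[2] DMA t2→A (2c) ∥ CU B:t1 (4c) ⇒ 4c, clock 14
[3] DMA t3→B (7c) ∥ CU A:t2 (4c) ⇒ 7c, clock 21
[4] DMA t4→A (7c) ∥ CU B:t3 (5c) ⇒ 7c, clock 28
[5] DMA t5→B (8c) ∥ CU A:t4 (8c) ⇒ 8c, clock 36
[6] DMA t6→A (5c) ∥ CU B:t5 (8c) ⇒ 8c, clock 44
[7] DMA t7→B (5c) ∥ CU A:t6 (7c) ⇒ 7c, clock 51
[8] DMA idle ∥ CU B:t7 (5c) ⇒ 5c, clock 56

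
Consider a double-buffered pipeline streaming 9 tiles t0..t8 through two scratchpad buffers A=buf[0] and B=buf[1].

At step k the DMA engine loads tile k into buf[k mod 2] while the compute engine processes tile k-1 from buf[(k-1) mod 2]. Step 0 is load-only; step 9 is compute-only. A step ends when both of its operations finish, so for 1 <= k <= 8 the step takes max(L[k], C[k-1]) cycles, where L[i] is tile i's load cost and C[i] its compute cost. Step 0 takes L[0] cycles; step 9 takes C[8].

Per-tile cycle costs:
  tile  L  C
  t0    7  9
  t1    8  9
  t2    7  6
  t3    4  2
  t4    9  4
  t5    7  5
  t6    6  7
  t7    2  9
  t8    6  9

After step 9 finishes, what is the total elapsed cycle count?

k=0 load=t0/7c comp=- wait=7 total=7
k=1 load=t1/8c comp=t0/9c wait=9 total=16
k=2 load=t2/7c comp=t1/9c wait=9 total=25
k=3 load=t3/4c comp=t2/6c wait=6 total=31
k=4 load=t4/9c comp=t3/2c wait=9 total=40
k=5 load=t5/7c comp=t4/4c wait=7 total=47
k=6 load=t6/6c comp=t5/5c wait=6 total=53
k=7 load=t7/2c comp=t6/7c wait=7 total=60
k=8 load=t8/6c comp=t7/9c wait=9 total=69
k=9 load=- comp=t8/9c wait=9 total=78

end_cycle[9] = 78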